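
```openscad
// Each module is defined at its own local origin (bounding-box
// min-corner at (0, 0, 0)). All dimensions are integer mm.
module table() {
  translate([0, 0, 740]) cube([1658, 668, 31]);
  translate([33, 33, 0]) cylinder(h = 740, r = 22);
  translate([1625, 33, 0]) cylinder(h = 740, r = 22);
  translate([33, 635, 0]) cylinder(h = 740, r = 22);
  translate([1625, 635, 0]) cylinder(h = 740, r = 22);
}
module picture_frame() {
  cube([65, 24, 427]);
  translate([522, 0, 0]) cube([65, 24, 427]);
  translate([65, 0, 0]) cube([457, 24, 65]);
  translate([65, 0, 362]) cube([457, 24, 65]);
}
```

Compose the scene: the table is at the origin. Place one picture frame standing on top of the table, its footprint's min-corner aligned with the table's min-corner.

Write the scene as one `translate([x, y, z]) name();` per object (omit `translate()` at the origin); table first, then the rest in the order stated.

table();
translate([0, 0, 771]) picture_frame();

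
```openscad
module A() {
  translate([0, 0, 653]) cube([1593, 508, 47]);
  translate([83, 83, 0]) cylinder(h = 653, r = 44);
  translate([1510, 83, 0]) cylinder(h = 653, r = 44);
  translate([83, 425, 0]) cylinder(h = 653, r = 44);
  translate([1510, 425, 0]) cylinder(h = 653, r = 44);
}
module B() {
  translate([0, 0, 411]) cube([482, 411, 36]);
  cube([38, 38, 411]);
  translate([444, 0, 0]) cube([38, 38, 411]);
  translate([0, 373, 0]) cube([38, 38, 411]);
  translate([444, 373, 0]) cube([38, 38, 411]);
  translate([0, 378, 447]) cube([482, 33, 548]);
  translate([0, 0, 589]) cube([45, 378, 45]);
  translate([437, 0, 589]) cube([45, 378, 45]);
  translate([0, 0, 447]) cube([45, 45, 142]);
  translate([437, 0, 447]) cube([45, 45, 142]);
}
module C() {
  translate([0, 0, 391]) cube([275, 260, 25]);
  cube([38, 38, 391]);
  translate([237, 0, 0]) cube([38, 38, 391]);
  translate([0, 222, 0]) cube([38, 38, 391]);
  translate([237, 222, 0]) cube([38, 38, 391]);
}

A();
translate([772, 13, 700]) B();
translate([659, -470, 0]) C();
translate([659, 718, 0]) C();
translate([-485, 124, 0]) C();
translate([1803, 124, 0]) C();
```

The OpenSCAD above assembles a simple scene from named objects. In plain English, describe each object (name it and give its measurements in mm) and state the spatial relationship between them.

A is a table with a 1593×508 mm rectangular top, 47 mm thick, top surface at z = 700 mm, supported by four round legs of 88 mm diameter, each leg's bounding box inset 39 mm from the nearest pair of top edges, running from the floor.

B is a chair: 482×411 mm seat, 36 mm thick, top at z = 447 mm, on four 38 mm square corner legs flush with the seat edges. A 33 mm thick backrest slab spans the full seat width, extending 548 mm above the seat top, its back face flush with the seat's +y edge. Two armrests of 45×45 mm section run along each side from the seat's front edge to the front of the backrest, top faces 187 mm above the seat top and outer faces flush with the seat's x-edges; a 45×45 mm post under the front of each armrest stands on the seat at the front corner.

C is a four-legged stool. The seat is a 275×260×25 mm slab whose top surface is at z = 416 mm; four square legs, each 38×38 mm in cross-section, run from the floor (z = 0) to the underside of the seat, each flush with a corner of the seat.

The chair is on top of the table. Four stools sit around the table at the −y, +y, −x, +x sides.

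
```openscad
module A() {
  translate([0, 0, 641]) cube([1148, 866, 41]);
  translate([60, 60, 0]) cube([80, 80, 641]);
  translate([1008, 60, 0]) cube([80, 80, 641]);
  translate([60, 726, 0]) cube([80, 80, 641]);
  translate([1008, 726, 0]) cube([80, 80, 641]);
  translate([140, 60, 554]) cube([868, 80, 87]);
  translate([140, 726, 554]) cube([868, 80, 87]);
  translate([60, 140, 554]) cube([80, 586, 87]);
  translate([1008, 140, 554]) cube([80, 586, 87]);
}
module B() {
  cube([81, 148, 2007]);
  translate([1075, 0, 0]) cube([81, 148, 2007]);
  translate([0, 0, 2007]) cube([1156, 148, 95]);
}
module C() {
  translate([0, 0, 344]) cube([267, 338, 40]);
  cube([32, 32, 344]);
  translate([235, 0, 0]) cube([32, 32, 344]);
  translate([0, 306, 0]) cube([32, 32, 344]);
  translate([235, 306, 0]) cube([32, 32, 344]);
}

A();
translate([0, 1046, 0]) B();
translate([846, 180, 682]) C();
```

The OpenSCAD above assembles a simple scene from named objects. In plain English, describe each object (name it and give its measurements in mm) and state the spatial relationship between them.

A is a table: top 1148 mm (x) × 866 mm (y), 41 mm thick, upper face at z = 682 mm, on four 80×80 mm square legs, each inset 60 mm from the nearest pair of top edges, running from z = 0 to the bottom of the top. Four apron rails, 80 mm thick and 87 mm tall, run between adjacent legs with their top edges flush with the underside of the top and their outer faces flush with the legs' outer faces.

B is a rectangular door frame: two vertical jambs of 81×148 mm section, 2007 mm tall, with a clear opening 994 mm wide between their inner faces. A header 95 mm tall and 148 mm deep lies on top of the jambs and spans the full outside width.

C is a four-legged stool. The seat is 267×338 mm, 40 mm thick, top at z = 384 mm. It stands on four square legs, each 32×32 mm in cross-section, from z = 0 to the seat underside, each flush with a corner of the seat.

The door frame is on the floor beside the table on its +y side. The stool is on top of the table.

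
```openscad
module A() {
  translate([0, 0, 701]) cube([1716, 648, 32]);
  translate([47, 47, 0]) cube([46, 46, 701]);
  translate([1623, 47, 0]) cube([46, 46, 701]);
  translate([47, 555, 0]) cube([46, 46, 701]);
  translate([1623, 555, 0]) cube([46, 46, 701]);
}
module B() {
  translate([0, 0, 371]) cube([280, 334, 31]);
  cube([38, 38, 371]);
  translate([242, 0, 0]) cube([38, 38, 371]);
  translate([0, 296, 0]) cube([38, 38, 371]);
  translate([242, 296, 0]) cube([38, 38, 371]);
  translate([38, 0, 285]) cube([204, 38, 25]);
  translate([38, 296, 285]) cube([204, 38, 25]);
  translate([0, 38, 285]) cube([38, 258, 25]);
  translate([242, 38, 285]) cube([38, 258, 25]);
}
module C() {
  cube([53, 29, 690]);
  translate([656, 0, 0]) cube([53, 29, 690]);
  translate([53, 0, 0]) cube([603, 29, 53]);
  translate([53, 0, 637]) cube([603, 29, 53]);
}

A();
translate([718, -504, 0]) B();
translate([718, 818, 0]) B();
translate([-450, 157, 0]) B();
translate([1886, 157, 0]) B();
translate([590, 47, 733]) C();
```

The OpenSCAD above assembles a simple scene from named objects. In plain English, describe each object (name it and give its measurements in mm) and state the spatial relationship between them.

A is a table: top 1716 mm (x) × 648 mm (y), 32 mm thick, upper face at z = 733 mm, on four 46×46 mm square legs, each inset 47 mm from the nearest pair of top edges, running from z = 0 to the bottom of the top.

B is a four-legged stool. The seat is a 280×334×31 mm slab whose top surface is at z = 402 mm; four square legs, each 38×38 mm in cross-section, run from the floor (z = 0) to the underside of the seat, each flush with a corner of the seat. Four stretchers, 38 mm wide and 25 mm tall, connect adjacent legs with their undersides at z = 285 mm, each running between the inner faces of the legs it joins and aligned with the legs' outer faces on the other axis.

C is a rectangular picture frame lying in the x–z plane (depth along y). The opening is 603 mm wide (x) by 584 mm tall (z), surrounded by a border 53 mm wide on all four sides. The frame is 29 mm deep and is made of two full-height vertical stiles with two horizontal rails fitted between them.

Four stools sit around the table at the −y, +y, −x, +x sides. The picture frame is on top of the table.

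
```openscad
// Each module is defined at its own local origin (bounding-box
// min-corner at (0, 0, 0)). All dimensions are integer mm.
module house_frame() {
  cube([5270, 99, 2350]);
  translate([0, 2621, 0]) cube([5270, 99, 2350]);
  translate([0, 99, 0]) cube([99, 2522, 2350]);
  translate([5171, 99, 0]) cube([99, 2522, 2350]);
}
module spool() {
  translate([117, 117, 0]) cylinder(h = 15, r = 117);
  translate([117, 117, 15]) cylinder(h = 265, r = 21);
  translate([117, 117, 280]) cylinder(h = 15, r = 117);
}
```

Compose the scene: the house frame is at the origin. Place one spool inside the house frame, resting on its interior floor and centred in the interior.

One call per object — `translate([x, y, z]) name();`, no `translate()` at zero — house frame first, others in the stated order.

house_frame();
translate([2518, 1243, 0]) spool();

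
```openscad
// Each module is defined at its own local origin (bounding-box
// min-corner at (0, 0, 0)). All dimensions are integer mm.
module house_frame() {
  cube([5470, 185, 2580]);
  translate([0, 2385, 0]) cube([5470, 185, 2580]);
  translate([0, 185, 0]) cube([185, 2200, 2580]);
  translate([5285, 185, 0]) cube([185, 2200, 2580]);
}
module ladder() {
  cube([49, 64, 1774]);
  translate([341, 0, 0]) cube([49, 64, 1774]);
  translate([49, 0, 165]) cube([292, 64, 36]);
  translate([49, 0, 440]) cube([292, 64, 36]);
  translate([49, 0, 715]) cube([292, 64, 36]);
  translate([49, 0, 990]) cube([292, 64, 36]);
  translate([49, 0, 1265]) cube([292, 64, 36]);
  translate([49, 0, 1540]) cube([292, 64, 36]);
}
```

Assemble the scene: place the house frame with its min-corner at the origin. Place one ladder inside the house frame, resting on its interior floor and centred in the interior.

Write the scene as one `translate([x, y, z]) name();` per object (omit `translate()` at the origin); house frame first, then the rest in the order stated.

house_frame();
translate([2540, 1253, 0]) ladder();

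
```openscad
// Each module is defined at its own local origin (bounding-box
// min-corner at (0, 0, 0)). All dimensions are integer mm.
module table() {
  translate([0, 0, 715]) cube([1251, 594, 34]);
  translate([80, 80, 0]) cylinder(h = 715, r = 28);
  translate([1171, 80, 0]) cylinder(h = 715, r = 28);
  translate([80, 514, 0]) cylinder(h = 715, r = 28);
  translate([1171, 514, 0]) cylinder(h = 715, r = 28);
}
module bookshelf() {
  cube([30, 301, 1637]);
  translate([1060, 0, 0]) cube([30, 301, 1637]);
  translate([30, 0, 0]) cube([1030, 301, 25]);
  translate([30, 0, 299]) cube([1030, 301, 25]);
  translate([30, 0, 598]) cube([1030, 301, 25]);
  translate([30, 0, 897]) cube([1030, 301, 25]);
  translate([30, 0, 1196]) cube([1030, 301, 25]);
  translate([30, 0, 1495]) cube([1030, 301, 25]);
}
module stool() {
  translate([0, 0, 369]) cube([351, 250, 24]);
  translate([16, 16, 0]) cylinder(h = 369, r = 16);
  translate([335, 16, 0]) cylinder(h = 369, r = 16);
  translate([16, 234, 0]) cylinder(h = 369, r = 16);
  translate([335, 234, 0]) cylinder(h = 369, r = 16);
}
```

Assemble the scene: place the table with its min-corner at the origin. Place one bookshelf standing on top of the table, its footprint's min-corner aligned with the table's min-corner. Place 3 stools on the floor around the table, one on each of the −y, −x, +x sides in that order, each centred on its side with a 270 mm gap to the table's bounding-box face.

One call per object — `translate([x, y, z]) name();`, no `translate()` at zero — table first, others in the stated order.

table();
translate([0, 0, 749]) bookshelf();
translate([450, -520, 0]) stool();
translate([-621, 172, 0]) stool();
translate([1521, 172, 0]) stool();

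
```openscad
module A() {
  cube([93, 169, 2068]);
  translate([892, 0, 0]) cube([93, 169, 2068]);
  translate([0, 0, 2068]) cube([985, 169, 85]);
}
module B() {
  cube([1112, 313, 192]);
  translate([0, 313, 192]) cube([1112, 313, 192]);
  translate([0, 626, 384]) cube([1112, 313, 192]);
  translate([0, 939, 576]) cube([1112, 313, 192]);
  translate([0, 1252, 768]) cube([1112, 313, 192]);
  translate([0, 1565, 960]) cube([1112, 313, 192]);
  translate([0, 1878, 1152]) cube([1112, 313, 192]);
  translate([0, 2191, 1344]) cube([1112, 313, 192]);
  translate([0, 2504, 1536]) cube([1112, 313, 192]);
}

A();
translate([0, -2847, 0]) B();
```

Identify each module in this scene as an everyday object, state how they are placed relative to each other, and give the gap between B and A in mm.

A is a door frame. B is a staircase. The staircase is on the floor beside the door frame on its −y side. The gap between the staircase and the door frame is 30 mm.

The staircase's nearest face is 30 mm from the door frame's −y face.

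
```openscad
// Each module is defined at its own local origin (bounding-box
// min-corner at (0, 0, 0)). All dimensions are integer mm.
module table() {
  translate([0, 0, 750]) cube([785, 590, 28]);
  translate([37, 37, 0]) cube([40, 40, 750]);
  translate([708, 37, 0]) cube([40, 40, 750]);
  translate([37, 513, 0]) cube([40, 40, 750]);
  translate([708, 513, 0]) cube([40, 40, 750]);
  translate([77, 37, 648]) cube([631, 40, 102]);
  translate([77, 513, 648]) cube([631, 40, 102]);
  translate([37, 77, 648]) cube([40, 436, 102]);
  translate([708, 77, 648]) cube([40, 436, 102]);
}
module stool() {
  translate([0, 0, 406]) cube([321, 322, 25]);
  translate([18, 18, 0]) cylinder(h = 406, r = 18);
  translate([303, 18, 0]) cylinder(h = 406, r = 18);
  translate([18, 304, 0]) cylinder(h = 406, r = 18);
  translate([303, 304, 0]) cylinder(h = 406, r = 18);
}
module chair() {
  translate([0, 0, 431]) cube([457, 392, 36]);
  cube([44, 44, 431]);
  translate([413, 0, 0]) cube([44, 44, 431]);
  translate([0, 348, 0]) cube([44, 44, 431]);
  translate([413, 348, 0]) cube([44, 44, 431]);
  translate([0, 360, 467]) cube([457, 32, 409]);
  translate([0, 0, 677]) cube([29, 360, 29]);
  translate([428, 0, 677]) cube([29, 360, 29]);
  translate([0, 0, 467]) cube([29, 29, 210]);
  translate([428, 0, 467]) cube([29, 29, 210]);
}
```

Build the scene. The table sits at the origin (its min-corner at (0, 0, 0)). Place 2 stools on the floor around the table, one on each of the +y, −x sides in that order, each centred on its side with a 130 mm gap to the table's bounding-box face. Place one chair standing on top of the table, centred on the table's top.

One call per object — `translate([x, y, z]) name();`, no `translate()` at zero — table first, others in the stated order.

table();
translate([232, 720, 0]) stool();
translate([-451, 134, 0]) stool();
translate([164, 99, 778]) chair();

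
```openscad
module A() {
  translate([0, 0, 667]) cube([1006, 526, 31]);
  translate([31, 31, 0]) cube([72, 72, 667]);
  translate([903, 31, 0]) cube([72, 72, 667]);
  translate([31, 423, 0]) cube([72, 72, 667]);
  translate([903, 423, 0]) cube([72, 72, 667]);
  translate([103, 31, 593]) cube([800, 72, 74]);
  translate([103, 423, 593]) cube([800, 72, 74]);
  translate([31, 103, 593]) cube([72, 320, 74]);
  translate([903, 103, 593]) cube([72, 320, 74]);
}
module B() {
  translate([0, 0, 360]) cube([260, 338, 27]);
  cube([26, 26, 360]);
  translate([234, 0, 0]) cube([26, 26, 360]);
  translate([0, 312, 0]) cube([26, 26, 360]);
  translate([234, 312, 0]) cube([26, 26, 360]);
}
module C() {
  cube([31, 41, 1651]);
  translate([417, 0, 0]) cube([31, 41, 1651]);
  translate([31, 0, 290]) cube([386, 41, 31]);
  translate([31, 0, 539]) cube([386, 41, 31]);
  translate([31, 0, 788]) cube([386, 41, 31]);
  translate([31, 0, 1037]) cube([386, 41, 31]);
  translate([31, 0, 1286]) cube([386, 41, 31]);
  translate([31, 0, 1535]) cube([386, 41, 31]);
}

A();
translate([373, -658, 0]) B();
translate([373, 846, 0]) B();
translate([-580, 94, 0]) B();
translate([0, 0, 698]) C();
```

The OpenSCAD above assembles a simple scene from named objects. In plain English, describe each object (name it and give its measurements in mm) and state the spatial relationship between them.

A is a table: top 1006 mm (x) × 526 mm (y), 31 mm thick, upper face at z = 698 mm, on four 72×72 mm square legs, each inset 31 mm from the nearest pair of top edges, running from z = 0 to the bottom of the top. Four apron rails, 72 mm thick and 74 mm tall, run between adjacent legs with their top edges flush with the underside of the top and their outer faces flush with the legs' outer faces.

B is a four-legged stool. The seat is a 260×338×27 mm slab whose top surface is at z = 387 mm; four square legs, each 26×26 mm in cross-section, run from the floor (z = 0) to the underside of the seat, each flush with a corner of the seat.

C is a wooden ladder with two side rails of 31×41 mm section and 1651 mm height, set 448 mm apart overall. Between them run 6 rectangular rungs (41 mm deep, 31 mm thick), front faces flush with the rails' −y face. The bottom of the first rung is 290 mm above the floor and each subsequent rung is 249 mm higher than the one below.

Three stools sit around the table at the −y, +y, −x sides. The ladder is on top of the table.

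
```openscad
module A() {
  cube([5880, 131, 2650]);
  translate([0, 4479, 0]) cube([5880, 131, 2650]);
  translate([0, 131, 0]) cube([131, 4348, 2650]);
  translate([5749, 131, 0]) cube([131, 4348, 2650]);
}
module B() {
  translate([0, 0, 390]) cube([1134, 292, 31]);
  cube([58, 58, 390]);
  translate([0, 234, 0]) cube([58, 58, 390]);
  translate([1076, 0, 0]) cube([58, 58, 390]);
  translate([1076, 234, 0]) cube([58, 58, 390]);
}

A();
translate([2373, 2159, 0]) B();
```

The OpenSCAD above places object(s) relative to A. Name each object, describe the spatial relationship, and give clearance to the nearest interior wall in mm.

A is a house frame. B is a bench. The bench sits inside the house frame, centred. The clearance to the nearest interior wall is 2028 mm.

Clearances: x = 2242, y = 2028; minimum 2028 mm.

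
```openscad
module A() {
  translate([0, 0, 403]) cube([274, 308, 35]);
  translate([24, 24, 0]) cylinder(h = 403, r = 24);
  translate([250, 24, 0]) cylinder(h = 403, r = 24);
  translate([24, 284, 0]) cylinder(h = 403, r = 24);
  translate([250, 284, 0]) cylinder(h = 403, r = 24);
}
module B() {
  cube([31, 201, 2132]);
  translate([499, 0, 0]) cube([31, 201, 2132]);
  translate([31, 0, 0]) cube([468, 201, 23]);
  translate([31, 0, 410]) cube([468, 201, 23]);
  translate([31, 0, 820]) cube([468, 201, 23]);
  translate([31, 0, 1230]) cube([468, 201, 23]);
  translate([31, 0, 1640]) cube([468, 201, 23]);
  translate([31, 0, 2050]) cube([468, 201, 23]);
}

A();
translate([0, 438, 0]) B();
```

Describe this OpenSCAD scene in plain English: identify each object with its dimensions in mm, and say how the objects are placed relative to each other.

A is a four-legged stool. The seat is a 274×308×35 mm slab whose top surface is at z = 438 mm; four round legs, each 48 mm in diameter, run from the floor (z = 0) to the underside of the seat, each leg's axis is inset half a diameter from the nearest pair of seat edges (so the leg's bounding box is flush with the corner).

B is an open bookshelf. Two side panels, each 31 mm thick, 201 mm deep and 2132 mm tall, stand 530 mm apart (outside-to-outside). Between them sit 6 shelves, each 23 mm thick and 201 mm deep, spanning the full gap between the sides. The bottom shelf rests on the floor (its underside at z = 0) and the clear gap between one shelf's top and the next shelf's underside is 387 mm.

The bookshelf is on the floor beside the stool on its +y side.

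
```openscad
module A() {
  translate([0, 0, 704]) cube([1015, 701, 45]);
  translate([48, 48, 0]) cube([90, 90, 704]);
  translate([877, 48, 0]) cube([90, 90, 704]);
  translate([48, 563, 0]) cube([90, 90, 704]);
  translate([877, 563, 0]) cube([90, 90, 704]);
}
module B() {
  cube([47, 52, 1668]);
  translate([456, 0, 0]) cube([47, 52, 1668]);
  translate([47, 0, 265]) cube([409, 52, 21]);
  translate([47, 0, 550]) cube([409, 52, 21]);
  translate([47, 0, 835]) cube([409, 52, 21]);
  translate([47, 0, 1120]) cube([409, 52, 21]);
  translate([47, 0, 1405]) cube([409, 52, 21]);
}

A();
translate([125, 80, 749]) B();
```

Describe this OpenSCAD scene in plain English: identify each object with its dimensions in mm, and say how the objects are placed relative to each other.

A is a table with a 1015×701 mm rectangular top, 45 mm thick, top surface at z = 749 mm, supported by four 90×90 mm square legs, each inset 48 mm from the nearest pair of top edges, running from the floor.

B is a wooden ladder with two side rails of 47×52 mm section and 1668 mm height, set 503 mm apart overall. Between them run 5 rectangular rungs (52 mm deep, 21 mm thick), front faces flush with the rails' −y face. The bottom of the first rung is 265 mm above the floor and each subsequent rung is 285 mm higher than the one below.

The ladder is on top of the table.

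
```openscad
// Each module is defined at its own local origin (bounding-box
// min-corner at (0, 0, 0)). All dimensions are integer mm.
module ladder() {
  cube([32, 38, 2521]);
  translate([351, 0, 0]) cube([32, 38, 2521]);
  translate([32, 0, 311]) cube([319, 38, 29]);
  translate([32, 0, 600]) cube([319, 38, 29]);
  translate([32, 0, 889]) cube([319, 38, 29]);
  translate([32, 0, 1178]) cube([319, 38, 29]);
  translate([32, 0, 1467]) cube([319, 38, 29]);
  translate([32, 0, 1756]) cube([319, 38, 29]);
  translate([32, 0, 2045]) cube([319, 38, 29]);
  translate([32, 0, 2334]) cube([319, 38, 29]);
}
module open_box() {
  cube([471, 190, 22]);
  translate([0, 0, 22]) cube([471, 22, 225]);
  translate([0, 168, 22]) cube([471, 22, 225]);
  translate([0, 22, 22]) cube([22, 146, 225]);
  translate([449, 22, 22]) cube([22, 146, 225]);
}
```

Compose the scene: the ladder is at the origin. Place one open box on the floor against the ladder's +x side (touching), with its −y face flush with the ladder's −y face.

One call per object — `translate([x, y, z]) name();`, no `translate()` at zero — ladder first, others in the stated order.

ladder();
translate([383, 0, 0]) open_box();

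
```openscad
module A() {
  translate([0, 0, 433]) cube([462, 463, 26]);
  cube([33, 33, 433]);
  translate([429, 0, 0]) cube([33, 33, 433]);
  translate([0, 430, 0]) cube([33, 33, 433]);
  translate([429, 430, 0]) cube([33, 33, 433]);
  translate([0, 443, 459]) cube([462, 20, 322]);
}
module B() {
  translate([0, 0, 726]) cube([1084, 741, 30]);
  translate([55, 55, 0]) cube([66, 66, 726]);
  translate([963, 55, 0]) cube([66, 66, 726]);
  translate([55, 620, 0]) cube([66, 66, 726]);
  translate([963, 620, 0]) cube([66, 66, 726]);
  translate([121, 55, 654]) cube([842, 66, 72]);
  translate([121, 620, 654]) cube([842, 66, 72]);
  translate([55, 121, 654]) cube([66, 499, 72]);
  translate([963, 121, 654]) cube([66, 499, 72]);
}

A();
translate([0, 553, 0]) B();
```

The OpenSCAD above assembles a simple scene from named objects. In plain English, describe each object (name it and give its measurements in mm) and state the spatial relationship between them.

A is a chair. The seat is a 462×463×26 mm slab with its top at z = 459 mm, on four 33×33 mm corner legs (flush with the seat edges, standing on z = 0). A flat backrest 20 mm thick, 322 mm tall, spans the full seat width and rises from the seat top along its +y edge, rear face flush with the rear of the seat.

B is a rectangular dining table. The top is 1084×741×30 mm with its upper surface at z = 756 mm. It stands on four 66×66 mm square legs, each inset 55 mm from the nearest pair of top edges, running from the floor to the underside of the top. Four apron rails, 66 mm thick and 72 mm tall, run between adjacent legs with their top edges flush with the underside of the top and their outer faces flush with the legs' outer faces.

The table is on the floor beside the chair on its +y side.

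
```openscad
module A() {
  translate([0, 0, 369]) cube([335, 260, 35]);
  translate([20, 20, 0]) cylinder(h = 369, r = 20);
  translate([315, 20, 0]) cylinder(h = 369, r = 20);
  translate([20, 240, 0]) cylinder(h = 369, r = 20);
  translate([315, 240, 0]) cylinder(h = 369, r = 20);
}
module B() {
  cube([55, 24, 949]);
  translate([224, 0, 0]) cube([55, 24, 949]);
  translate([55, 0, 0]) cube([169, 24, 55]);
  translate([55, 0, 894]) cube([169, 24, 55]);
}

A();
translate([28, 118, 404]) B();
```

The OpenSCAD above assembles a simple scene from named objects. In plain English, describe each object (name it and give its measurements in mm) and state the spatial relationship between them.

A is a four-legged stool. The seat is a 335×260×35 mm slab whose top surface is at z = 404 mm; four round legs, each 40 mm in diameter, run from the floor (z = 0) to the underside of the seat, each leg's axis is inset half a diameter from the nearest pair of seat edges (so the leg's bounding box is flush with the corner).

B is a picture frame with a 169×839 mm rectangular opening (x by z) and a uniform 55 mm border on every side. Frame depth is 24 mm along y. It is built from two vertical stiles running the full outside height and two horizontal rails spanning the gap between the stiles.

The picture frame is on top of the stool, centred.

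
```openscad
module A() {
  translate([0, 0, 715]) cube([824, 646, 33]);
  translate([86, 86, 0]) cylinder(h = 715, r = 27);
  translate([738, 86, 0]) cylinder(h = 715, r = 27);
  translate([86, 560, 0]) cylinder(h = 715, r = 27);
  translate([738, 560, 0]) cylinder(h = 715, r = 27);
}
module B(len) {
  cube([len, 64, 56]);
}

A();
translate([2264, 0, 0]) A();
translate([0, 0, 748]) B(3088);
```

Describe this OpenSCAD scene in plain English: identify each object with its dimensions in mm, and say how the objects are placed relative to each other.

A is a table: top 824 mm (x) × 646 mm (y), 33 mm thick, upper face at z = 748 mm, on four round legs of 54 mm diameter, each leg's bounding box inset 59 mm from the nearest pair of top edges, running from z = 0 to the bottom of the top.

B is a rectangular beam 3088 mm long (x), 64 mm deep (y), 56 mm thick (z).

The beam spans the tops of two tables placed 1440 mm apart, resting at z = 748 mm.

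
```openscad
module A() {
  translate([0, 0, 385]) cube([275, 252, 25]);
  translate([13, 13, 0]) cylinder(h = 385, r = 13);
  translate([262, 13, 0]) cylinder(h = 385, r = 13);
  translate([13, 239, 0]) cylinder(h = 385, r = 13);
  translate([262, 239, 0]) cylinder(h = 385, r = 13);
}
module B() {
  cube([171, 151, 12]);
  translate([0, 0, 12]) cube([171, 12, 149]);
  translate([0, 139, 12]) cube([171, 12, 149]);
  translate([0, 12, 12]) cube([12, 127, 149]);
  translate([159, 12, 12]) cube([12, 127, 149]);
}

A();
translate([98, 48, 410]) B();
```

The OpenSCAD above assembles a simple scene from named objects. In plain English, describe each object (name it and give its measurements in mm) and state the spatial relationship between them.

A is a simple wooden stool: a rectangular seat 275 mm (x) by 252 mm (y), 25 mm thick, top face at z = 410 mm, on four round legs, each 26 mm in diameter. The legs rest on z = 0, each leg's axis is inset half a diameter from the nearest pair of seat edges (so the leg's bounding box is flush with the corner).

B is an open storage box with external size 171×151×161 mm and wall thickness 12 mm (the base is also 12 mm thick). The base covers the whole footprint; the four walls stand on the base, with the y-facing walls full-width and the x-facing walls fitting between their inner faces.

The open box is on top of the stool.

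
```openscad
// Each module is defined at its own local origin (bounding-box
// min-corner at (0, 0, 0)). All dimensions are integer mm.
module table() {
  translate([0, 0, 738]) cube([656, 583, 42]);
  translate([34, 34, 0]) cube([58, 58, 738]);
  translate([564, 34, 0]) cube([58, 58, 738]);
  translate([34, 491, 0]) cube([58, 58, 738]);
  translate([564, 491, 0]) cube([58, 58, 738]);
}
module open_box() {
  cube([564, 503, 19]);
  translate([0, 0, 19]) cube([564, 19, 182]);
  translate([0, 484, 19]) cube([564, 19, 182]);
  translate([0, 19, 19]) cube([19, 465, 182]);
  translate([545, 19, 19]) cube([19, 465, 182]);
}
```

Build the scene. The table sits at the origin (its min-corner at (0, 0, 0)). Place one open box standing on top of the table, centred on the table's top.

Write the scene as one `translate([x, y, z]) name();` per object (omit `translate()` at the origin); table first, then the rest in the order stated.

table();
translate([46, 40, 780]) open_box();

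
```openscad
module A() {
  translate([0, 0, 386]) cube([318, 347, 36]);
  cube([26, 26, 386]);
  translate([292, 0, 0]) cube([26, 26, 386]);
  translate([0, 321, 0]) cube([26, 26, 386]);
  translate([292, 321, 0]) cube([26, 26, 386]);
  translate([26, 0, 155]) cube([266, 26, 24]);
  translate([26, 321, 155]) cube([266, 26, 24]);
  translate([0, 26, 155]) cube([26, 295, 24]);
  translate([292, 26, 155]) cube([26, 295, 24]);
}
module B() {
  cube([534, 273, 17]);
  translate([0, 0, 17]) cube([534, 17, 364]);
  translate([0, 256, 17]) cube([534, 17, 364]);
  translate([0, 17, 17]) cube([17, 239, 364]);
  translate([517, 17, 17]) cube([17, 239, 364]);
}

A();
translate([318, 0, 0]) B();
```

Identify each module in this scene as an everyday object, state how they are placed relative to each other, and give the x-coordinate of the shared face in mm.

A is a stool. B is an open box. The open box is against the stool's +x side, with their −y faces flush. The x-coordinate of the shared face is 318 mm.

The stool's +x face and the open box's −x face are both at x = 318 mm.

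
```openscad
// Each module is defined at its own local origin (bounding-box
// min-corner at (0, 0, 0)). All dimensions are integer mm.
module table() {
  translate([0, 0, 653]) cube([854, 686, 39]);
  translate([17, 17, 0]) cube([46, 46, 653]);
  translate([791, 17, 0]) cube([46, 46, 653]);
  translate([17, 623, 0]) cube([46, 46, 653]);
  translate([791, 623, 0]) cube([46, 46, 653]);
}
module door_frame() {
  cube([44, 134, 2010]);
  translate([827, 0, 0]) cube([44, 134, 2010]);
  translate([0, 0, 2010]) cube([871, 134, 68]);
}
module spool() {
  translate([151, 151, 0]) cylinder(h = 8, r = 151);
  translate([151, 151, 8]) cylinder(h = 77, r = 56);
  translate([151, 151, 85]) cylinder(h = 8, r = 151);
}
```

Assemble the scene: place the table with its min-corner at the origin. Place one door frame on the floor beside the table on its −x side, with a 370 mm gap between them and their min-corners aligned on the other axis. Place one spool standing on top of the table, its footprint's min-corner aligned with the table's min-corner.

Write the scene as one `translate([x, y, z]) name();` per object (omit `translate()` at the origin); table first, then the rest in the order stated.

table();
translate([-1241, 0, 0]) door_frame();
translate([0, 0, 692]) spool();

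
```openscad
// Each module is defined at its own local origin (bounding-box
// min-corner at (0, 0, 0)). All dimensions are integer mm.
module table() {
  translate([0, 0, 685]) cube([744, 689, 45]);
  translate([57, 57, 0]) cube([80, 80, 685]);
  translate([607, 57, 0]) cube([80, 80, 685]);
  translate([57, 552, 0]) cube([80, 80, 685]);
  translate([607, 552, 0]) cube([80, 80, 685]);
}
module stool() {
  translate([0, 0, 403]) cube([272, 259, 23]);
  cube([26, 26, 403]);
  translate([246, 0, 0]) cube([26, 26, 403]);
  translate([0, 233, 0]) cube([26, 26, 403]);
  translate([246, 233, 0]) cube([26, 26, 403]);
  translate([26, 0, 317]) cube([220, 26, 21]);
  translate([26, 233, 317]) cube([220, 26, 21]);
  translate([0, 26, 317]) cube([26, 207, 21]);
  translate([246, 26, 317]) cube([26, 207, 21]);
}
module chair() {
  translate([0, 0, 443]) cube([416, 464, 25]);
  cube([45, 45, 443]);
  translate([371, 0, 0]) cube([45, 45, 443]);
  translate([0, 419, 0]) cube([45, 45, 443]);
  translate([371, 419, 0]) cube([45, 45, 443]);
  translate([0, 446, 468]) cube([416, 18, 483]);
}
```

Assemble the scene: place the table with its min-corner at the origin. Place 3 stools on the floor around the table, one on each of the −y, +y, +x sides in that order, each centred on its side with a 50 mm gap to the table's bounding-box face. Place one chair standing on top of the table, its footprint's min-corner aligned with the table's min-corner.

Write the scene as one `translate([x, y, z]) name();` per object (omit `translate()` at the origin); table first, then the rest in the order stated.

table();
translate([236, -309, 0]) stool();
translate([236, 739, 0]) stool();
translate([794, 215, 0]) stool();
translate([0, 0, 730]) chair();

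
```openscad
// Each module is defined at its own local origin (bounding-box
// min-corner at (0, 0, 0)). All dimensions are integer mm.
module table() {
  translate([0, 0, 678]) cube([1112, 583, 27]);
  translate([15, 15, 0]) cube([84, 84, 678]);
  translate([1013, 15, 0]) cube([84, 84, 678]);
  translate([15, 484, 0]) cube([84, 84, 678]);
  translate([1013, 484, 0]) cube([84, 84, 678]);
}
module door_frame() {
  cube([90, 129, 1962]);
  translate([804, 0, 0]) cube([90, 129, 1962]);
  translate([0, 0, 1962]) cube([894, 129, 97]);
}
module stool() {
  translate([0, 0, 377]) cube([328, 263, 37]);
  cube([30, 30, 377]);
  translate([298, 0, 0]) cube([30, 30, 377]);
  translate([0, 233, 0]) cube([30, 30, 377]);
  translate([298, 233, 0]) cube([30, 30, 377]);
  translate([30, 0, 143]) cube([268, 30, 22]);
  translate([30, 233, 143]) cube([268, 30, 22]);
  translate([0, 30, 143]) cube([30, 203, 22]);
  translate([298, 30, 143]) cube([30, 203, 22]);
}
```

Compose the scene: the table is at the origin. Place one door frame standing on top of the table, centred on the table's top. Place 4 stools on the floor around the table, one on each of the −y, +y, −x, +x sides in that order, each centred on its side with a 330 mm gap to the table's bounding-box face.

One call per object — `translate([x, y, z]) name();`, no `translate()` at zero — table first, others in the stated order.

table();
translate([109, 227, 705]) door_frame();
translate([392, -593, 0]) stool();
translate([392, 913, 0]) stool();
translate([-658, 160, 0]) stool();
translate([1442, 160, 0]) stool();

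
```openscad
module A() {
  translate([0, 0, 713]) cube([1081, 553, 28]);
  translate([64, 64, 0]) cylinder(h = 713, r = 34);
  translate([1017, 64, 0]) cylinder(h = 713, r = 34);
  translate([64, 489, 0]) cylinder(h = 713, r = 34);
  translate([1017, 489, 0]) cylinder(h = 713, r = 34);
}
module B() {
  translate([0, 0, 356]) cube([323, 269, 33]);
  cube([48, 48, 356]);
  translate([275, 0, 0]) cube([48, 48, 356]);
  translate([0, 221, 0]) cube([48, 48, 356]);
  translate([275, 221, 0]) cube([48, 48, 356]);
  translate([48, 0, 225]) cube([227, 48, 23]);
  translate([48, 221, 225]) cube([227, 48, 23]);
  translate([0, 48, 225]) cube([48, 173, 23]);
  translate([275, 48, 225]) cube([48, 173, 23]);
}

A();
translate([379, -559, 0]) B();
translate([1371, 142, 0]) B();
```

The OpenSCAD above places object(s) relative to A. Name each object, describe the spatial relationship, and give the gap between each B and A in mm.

A is a table. B is a stool. Two stools sit around the table at the −y, +x sides. The gap between each stool and the table is 290 mm.

Each stool's nearest face is 290 mm from the table's bounding box.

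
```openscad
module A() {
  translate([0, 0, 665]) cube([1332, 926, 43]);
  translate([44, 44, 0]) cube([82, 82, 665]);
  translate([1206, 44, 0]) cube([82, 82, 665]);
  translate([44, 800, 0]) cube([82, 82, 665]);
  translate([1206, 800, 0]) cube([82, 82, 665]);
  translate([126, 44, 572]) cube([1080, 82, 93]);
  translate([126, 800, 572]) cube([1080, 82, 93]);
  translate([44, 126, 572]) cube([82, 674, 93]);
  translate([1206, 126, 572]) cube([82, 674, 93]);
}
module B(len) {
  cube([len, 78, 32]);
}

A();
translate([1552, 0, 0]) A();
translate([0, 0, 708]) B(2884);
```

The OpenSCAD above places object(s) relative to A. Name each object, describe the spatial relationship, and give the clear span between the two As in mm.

Second table starts at x = 1552; first ends at x = 1332; clear span = 1552 − 1332 = 220 mm.

A is a table. B is a beam. A beam spans the tops of two tables. The clear span between the two tables is 220 mm.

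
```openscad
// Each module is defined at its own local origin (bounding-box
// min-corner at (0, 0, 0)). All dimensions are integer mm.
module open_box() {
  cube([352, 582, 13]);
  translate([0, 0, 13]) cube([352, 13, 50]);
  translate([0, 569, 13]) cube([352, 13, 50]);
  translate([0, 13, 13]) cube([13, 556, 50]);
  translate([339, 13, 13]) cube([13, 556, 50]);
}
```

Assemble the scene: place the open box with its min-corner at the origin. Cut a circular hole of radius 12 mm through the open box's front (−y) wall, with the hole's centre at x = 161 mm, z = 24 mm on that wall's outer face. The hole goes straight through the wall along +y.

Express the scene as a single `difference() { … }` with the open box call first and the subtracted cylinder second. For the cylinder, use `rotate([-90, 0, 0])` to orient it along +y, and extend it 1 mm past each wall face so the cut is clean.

difference() {
  open_box();
  translate([161, -1, 24]) rotate([-90, 0, 0]) cylinder(h = 15, r = 12);
}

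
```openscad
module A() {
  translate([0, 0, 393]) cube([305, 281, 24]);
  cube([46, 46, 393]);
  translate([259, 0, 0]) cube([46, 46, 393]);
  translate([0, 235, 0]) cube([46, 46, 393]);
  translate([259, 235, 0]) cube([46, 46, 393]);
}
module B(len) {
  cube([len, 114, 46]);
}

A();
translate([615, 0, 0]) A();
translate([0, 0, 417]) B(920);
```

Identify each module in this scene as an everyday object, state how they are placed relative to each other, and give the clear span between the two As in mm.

A is a stool. B is a beam. A beam spans the tops of two stools. The clear span between the two stools is 310 mm.

Second stool starts at x = 615; first ends at x = 305; clear span = 615 − 305 = 310 mm.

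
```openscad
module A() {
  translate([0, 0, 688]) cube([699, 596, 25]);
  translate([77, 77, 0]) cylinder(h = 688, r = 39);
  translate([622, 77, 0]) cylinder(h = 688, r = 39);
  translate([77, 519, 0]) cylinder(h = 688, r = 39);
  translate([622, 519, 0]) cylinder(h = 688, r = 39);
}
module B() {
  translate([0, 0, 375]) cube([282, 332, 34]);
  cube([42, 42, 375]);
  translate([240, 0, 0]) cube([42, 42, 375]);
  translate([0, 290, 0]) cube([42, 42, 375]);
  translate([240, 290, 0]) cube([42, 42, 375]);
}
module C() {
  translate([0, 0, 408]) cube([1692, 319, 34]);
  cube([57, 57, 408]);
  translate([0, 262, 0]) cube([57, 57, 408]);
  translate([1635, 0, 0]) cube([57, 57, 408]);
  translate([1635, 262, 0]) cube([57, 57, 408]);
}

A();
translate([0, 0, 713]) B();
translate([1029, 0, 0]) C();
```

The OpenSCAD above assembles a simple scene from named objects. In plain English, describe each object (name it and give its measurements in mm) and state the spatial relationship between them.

A is a table with a 699×596 mm rectangular top, 25 mm thick, top surface at z = 713 mm, supported by four round legs of 78 mm diameter, each leg's bounding box inset 38 mm from the nearest pair of top edges, running from the floor.

B is a simple wooden stool: a rectangular seat 282 mm (x) by 332 mm (y), 34 mm thick, top face at z = 409 mm, on four square legs, each 42×42 mm in cross-section. The legs rest on z = 0, each flush with a corner of the seat.

C is a bench: a 1692×319 mm seat slab, 34 mm thick, top at z = 442 mm, on four 57×57 mm square legs flush with the seat corners and standing on z = 0.

The stool is on top of the table. The bench is on the floor beside the table on its +x side.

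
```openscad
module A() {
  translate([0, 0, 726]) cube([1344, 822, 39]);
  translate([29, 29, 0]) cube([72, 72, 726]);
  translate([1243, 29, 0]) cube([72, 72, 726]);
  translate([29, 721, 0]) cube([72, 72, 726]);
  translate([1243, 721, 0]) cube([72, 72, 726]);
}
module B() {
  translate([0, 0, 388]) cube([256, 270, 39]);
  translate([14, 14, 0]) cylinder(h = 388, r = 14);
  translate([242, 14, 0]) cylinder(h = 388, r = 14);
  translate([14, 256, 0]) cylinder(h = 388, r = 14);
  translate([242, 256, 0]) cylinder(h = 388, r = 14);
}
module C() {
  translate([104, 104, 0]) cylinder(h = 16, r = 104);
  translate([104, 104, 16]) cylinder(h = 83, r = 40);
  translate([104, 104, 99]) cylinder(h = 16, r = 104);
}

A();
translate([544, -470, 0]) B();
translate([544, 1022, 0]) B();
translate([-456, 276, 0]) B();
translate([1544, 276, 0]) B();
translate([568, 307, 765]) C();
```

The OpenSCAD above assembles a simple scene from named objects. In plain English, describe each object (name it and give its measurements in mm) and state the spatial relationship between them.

A is a rectangular dining table. The top is 1344×822×39 mm with its upper surface at z = 765 mm. It stands on four 72×72 mm square legs, each inset 29 mm from the nearest pair of top edges, running from the floor to the underside of the top.

B is a four-legged stool. The seat is 256×270 mm, 39 mm thick, top at z = 427 mm. It stands on four round legs, each 28 mm in diameter, from z = 0 to the seat underside, each leg's axis is inset half a diameter from the nearest pair of seat edges (so the leg's bounding box is flush with the corner).

C is a spool: two coaxial disc flanges of radius 104 mm and thickness 16 mm, joined by a core cylinder of radius 40 mm and height 83 mm. The lower flange rests on z = 0 and the three cylinders share a vertical axis.

Four stools sit around the table at the −y, +y, −x, +x sides. The spool is on top of the table, centred.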